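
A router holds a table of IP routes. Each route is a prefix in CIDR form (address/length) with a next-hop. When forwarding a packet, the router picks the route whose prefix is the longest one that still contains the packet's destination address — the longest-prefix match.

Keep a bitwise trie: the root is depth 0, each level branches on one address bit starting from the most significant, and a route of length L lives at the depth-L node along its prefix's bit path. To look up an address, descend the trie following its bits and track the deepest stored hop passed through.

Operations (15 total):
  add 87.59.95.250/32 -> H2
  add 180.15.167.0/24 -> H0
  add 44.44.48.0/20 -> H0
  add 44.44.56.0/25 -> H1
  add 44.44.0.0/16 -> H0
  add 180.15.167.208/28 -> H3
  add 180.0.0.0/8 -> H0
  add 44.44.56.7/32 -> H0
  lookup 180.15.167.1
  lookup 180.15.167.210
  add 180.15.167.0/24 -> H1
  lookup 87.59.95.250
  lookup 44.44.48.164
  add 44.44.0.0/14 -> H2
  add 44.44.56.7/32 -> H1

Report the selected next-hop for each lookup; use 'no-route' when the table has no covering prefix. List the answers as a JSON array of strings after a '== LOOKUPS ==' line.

Process each operation:
  add 87.59.95.250/32 -> H2 at depth 32
  add 180.15.167.0/24 -> H0 at depth 24
  add 44.44.48.0/20 -> H0 at depth 20
  add 44.44.56.0/25 -> H1 at depth 25
  add 44.44.0.0/16 -> H0 at depth 16
  add 180.15.167.208/28 -> H3 at depth 28
  add 180.0.0.0/8 -> H0 at depth 8
  add 44.44.56.7/32 -> H0 at depth 32
  ? 180.15.167.1  path d0:-→d1:-→d2:-→d3:-→d4:-→d5:-→d6:-→d7:-→d8:H0→d9:-→d10:-→d11:-→d12:-→d13:-→d14:-→d15:-→d16:-→d17:-→d18:-→d19:-→d20:-→d21:-→d22:-→d23:-→d24:H0  best=H0
  ? 180.15.167.210  path d0:-→d1:-→d2:-→d3:-→d4:-→d5:-→d6:-→d7:-→d8:H0→d9:-→d10:-→d11:-→d12:-→d13:-→d14:-→d15:-→d16:-→d17:-→d18:-→d19:-→d20:-→d21:-→d22:-→d23:-→d24:H0→d25:-→d26:-→d27:-→d28:H3  best=H3
  add 180.15.167.0/24 -> H1 at depth 24
  ? 87.59.95.250  path d0:-→d1:-→d2:-→d3:-→d4:-→d5:-→d6:-→d7:-→d8:-→d9:-→d10:-→d11:-→d12:-→d13:-→d14:-→d15:-→d16:-→d17:-→d18:-→d19:-→d20:-→d21:-→d22:-→d23:-→d24:-→d25:-→d26:-→d27:-→d28:-→d29:-→d30:-→d31:-→d32:H2  best=H2
  ? 44.44.48.164  path d0:-→d1:-→d2:-→d3:-→d4:-→d5:-→d6:-→d7:-→d8:-→d9:-→d10:-→d11:-→d12:-→d13:-→d14:-→d15:-→d16:H0→d17:-→d18:-→d19:-→d20:H0  best=H0
  add 44.44.0.0/14 -> H2 at depth 14
  add 44.44.56.7/32 -> H1 at depth 32

== LOOKUPS ==
["H0","H3","H2","H0"]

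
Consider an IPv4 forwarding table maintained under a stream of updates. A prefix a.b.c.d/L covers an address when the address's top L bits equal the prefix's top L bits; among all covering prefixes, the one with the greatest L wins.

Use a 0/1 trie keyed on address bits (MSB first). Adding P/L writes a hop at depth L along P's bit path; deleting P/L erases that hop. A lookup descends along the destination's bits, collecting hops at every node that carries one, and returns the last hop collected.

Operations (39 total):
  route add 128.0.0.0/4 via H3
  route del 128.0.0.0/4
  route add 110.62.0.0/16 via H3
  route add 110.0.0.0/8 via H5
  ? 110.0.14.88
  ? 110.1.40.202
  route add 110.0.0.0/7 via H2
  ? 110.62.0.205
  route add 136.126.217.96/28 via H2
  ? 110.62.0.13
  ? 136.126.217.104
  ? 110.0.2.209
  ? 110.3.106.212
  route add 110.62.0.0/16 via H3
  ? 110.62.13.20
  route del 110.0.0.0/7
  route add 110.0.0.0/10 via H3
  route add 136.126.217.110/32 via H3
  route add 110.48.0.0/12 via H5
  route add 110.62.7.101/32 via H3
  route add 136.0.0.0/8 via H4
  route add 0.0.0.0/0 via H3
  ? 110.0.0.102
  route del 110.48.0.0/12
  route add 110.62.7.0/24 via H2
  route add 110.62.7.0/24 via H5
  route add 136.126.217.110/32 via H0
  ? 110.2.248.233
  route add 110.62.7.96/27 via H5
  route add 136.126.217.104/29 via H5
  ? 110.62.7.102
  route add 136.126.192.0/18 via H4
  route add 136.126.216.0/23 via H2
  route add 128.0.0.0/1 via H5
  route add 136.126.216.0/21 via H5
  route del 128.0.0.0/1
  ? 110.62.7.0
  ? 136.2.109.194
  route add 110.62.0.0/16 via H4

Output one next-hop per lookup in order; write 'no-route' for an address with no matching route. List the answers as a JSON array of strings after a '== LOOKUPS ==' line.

Process each operation:
  add 128.0.0.0/4 -> H3 at depth 4
  del 128.0.0.0/4 (clear depth 4)
  add 110.62.0.0/16 -> H3 at depth 16
  add 110.0.0.0/8 -> H5 at depth 8
  Q 110.0.14.88: descend 0110111000 ; hops seen [H5] ; pick H5
  Q 110.1.40.202: descend 0110111000 ; hops seen [H5] ; pick H5
  add 110.0.0.0/7 -> H2 at depth 7
  Q 110.62.0.205: descend 0110111000111110 ; hops seen [H2,H5,H3] ; pick H3
  add 136.126.217.96/28 -> H2 at depth 28
  Q 110.62.0.13: descend 0110111000111110 ; hops seen [H2,H5,H3] ; pick H3
  Q 136.126.217.104: descend 1000100001111110110110010110 ; hops seen [H2] ; pick H2
  Q 110.0.2.209: descend 0110111000 ; hops seen [H2,H5] ; pick H5
  Q 110.3.106.212: descend 0110111000 ; hops seen [H2,H5] ; pick H5
  add 110.62.0.0/16 -> H3 at depth 16
  Q 110.62.13.20: descend 0110111000111110 ; hops seen [H2,H5,H3] ; pick H3
  del 110.0.0.0/7 (clear depth 7)
  add 110.0.0.0/10 -> H3 at depth 10
  add 136.126.217.110/32 -> H3 at depth 32
  add 110.48.0.0/12 -> H5 at depth 12
  add 110.62.7.101/32 -> H3 at depth 32
  add 136.0.0.0/8 -> H4 at depth 8
  add 0.0.0.0/0 -> H3 at depth 0
  Q 110.0.0.102: descend 0110111000 ; hops seen [H3,H5,H3] ; pick H3
  del 110.48.0.0/12 (clear depth 12)
  add 110.62.7.0/24 -> H2 at depth 24
  add 110.62.7.0/24 -> H5 at depth 24
  add 136.126.217.110/32 -> H0 at depth 32
  Q 110.2.248.233: descend 0110111000 ; hops seen [H3,H5,H3] ; pick H3
  add 110.62.7.96/27 -> H5 at depth 27
  add 136.126.217.104/29 -> H5 at depth 29
  Q 110.62.7.102: descend 011011100011111000000111011001 ; hops seen [H3,H5,H3,H3,H5,H5] ; pick H5
  add 136.126.192.0/18 -> H4 at depth 18
  add 136.126.216.0/23 -> H2 at depth 23
  add 128.0.0.0/1 -> H5 at depth 1
  add 136.126.216.0/21 -> H5 at depth 21
  del 128.0.0.0/1 (clear depth 1)
  Q 110.62.7.0: descend 0110111000111110000001110 ; hops seen [H3,H5,H3,H3,H5] ; pick H5
  Q 136.2.109.194: descend 100010000 ; hops seen [H3,H4] ; pick H4
  add 110.62.0.0/16 -> H4 at depth 16

== LOOKUPS ==
["H5","H5","H3","H3","H2","H5","H5","H3","H3","H3","H5","H5","H4"]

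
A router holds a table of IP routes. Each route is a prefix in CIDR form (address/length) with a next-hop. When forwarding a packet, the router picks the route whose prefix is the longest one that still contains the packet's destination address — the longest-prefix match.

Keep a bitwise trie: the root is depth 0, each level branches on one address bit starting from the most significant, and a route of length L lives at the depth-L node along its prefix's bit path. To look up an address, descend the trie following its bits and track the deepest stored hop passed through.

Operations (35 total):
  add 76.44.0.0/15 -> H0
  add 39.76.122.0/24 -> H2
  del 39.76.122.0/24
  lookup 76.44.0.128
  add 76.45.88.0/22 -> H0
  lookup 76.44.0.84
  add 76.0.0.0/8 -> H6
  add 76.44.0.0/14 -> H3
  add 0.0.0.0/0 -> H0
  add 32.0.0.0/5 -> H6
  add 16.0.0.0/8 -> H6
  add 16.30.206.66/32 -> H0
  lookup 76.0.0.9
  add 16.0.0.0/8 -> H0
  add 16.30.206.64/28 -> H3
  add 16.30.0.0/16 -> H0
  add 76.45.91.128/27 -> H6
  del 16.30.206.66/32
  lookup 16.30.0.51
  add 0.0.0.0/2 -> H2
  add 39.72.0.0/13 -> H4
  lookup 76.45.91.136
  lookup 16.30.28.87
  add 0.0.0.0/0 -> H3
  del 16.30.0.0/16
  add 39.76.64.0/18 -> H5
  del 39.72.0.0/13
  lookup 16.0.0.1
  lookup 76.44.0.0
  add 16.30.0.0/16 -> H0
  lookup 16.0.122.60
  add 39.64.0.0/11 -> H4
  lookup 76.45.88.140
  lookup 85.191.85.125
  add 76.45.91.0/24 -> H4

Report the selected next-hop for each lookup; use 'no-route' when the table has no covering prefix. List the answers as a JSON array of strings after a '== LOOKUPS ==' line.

Apply in order:
  add 76.44.0.0/15 -> H0 at depth 15
  add 39.76.122.0/24 -> H2 at depth 24
  del 39.76.122.0/24 (clear depth 24)
  lookup 76.44.0.128: bits 010011000010110 walk d0:-→d1:-→d2:-→d3:-→d4:-→d5:-→d6:-→d7:-→d8:-→d9:-→d10:-→d11:-→d12:-→d13:-→d14:-→d15:H0 -> H0
  add 76.45.88.0/22 -> H0 at depth 22
  lookup 76.44.0.84: bits 010011000010110 walk d0:-→d1:-→d2:-→d3:-→d4:-→d5:-→d6:-→d7:-→d8:-→d9:-→d10:-→d11:-→d12:-→d13:-→d14:-→d15:H0 -> H0
  add 76.0.0.0/8 -> H6 at depth 8
  add 76.44.0.0/14 -> H3 at depth 14
  add 0.0.0.0/0 -> H0 at depth 0
  add 32.0.0.0/5 -> H6 at depth 5
  add 16.0.0.0/8 -> H6 at depth 8
  add 16.30.206.66/32 -> H0 at depth 32
  lookup 76.0.0.9: bits 0100110000 walk d0:H0→d1:-→d2:-→d3:-→d4:-→d5:-→d6:-→d7:-→d8:H6→d9:-→d10:- -> H6
  add 16.0.0.0/8 -> H0 at depth 8
  add 16.30.206.64/28 -> H3 at depth 28
  add 16.30.0.0/16 -> H0 at depth 16
  add 76.45.91.128/27 -> H6 at depth 27
  del 16.30.206.66/32 (clear depth 32)
  lookup 16.30.0.51: bits 0001000000011110 walk d0:H0→d1:-→d2:-→d3:-→d4:-→d5:-→d6:-→d7:-→d8:H0→d9:-→d10:-→d11:-→d12:-→d13:-→d14:-→d15:-→d16:H0 -> H0
  add 0.0.0.0/2 -> H2 at depth 2
  add 39.72.0.0/13 -> H4 at depth 13
  lookup 76.45.91.136: bits 010011000010110101011011100 walk d0:H0→d1:-→d2:-→d3:-→d4:-→d5:-→d6:-→d7:-→d8:H6→d9:-→d10:-→d11:-→d12:-→d13:-→d14:H3→d15:H0→d16:-→d17:-→d18:-→d19:-→d20:-→d21:-→d22:H0→d23:-→d24:-→d25:-→d26:-→d27:H6 -> H6
  lookup 16.30.28.87: bits 0001000000011110 walk d0:H0→d1:-→d2:H2→d3:-→d4:-→d5:-→d6:-→d7:-→d8:H0→d9:-→d10:-→d11:-→d12:-→d13:-→d14:-→d15:-→d16:H0 -> H0
  add 0.0.0.0/0 -> H3 at depth 0
  del 16.30.0.0/16 (clear depth 16)
  add 39.76.64.0/18 -> H5 at depth 18
  del 39.72.0.0/13 (clear depth 13)
  lookup 16.0.0.1: bits 00010000000 walk d0:H3→d1:-→d2:H2→d3:-→d4:-→d5:-→d6:-→d7:-→d8:H0→d9:-→d10:-→d11:- -> H0
  lookup 76.44.0.0: bits 010011000010110 walk d0:H3→d1:-→d2:-→d3:-→d4:-→d5:-→d6:-→d7:-→d8:H6→d9:-→d10:-→d11:-→d12:-→d13:-→d14:H3→d15:H0 -> H0
  add 16.30.0.0/16 -> H0 at depth 16
  lookup 16.0.122.60: bits 00010000000 walk d0:H3→d1:-→d2:H2→d3:-→d4:-→d5:-→d6:-→d7:-→d8:H0→d9:-→d10:-→d11:- -> H0
  add 39.64.0.0/11 -> H4 at depth 11
  lookup 76.45.88.140: bits 0100110000101101010110 walk d0:H3→d1:-→d2:-→d3:-→d4:-→d5:-→d6:-→d7:-→d8:H6→d9:-→d10:-→d11:-→d12:-→d13:-→d14:H3→d15:H0→d16:-→d17:-→d18:-→d19:-→d20:-→d21:-→d22:H0 -> H0
  lookup 85.191.85.125: bits 010 walk d0:H3→d1:-→d2:-→d3:- -> H3
  add 76.45.91.0/24 -> H4 at depth 24

== LOOKUPS ==
["H0","H0","H6","H0","H6","H0","H0","H0","H0","H0","H3"]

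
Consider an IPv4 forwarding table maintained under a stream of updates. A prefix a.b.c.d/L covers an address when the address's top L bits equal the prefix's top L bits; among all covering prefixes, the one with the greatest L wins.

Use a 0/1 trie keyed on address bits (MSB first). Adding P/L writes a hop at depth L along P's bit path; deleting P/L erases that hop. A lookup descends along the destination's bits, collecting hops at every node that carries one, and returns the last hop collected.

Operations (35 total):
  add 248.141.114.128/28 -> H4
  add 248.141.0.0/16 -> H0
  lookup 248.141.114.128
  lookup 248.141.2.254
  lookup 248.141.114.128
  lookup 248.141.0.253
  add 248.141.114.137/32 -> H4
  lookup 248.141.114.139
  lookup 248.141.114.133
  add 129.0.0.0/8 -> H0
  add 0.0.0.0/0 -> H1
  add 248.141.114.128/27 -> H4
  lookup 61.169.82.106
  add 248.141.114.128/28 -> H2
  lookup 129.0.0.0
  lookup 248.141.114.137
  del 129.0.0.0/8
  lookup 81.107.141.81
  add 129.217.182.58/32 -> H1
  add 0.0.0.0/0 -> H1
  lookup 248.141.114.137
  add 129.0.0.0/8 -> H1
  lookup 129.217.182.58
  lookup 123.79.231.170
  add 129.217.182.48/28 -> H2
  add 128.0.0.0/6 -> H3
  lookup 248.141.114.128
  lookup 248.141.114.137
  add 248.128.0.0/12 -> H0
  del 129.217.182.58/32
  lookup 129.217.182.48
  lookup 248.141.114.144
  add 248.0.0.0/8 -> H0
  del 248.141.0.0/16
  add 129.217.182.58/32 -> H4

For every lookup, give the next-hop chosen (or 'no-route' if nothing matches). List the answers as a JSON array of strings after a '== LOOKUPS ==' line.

Process each operation:
  + 248.141.114.128/28 (H4) depth=28
  + 248.141.0.0/16 (H0) depth=16
  lookup 248.141.114.128: bits 1111100010001101011100101000 walk d0:-→d1:-→d2:-→d3:-→d4:-→d5:-→d6:-→d7:-→d8:-→d9:-→d10:-→d11:-→d12:-→d13:-→d14:-→d15:-→d16:H0→d17:-→d18:-→d19:-→d20:-→d21:-→d22:-→d23:-→d24:-→d25:-→d26:-→d27:-→d28:H4 -> H4
  lookup 248.141.2.254: bits 11111000100011010 walk d0:-→d1:-→d2:-→d3:-→d4:-→d5:-→d6:-→d7:-→d8:-→d9:-→d10:-→d11:-→d12:-→d13:-→d14:-→d15:-→d16:H0→d17:- -> H0
  lookup 248.141.114.128: bits 1111100010001101011100101000 walk d0:-→d1:-→d2:-→d3:-→d4:-→d5:-→d6:-→d7:-→d8:-→d9:-→d10:-→d11:-→d12:-→d13:-→d14:-→d15:-→d16:H0→d17:-→d18:-→d19:-→d20:-→d21:-→d22:-→d23:-→d24:-→d25:-→d26:-→d27:-→d28:H4 -> H4
  lookup 248.141.0.253: bits 11111000100011010 walk d0:-→d1:-→d2:-→d3:-→d4:-→d5:-→d6:-→d7:-→d8:-→d9:-→d10:-→d11:-→d12:-→d13:-→d14:-→d15:-→d16:H0→d17:- -> H0
  + 248.141.114.137/32 (H4) depth=32
  lookup 248.141.114.139: bits 111110001000110101110010100010 walk d0:-→d1:-→d2:-→d3:-→d4:-→d5:-→d6:-→d7:-→d8:-→d9:-→d10:-→d11:-→d12:-→d13:-→d14:-→d15:-→d16:H0→d17:-→d18:-→d19:-→d20:-→d21:-→d22:-→d23:-→d24:-→d25:-→d26:-→d27:-→d28:H4→d29:-→d30:- -> H4
  lookup 248.141.114.133: bits 1111100010001101011100101000 walk d0:-→d1:-→d2:-→d3:-→d4:-→d5:-→d6:-→d7:-→d8:-→d9:-→d10:-→d11:-→d12:-→d13:-→d14:-→d15:-→d16:H0→d17:-→d18:-→d19:-→d20:-→d21:-→d22:-→d23:-→d24:-→d25:-→d26:-→d27:-→d28:H4 -> H4
  + 129.0.0.0/8 (H0) depth=8
  + 0.0.0.0/0 (H1) depth=0
  + 248.141.114.128/27 (H4) depth=27
  lookup 61.169.82.106: bits ε walk d0:H1 -> H1
  + 248.141.114.128/28 (H2) depth=28
  lookup 129.0.0.0: bits 10000001 walk d0:H1→d1:-→d2:-→d3:-→d4:-→d5:-→d6:-→d7:-→d8:H0 -> H0
  lookup 248.141.114.137: bits 11111000100011010111001010001001 walk d0:H1→d1:-→d2:-→d3:-→d4:-→d5:-→d6:-→d7:-→d8:-→d9:-→d10:-→d11:-→d12:-→d13:-→d14:-→d15:-→d16:H0→d17:-→d18:-→d19:-→d20:-→d21:-→d22:-→d23:-→d24:-→d25:-→d26:-→d27:H4→d28:H2→d29:-→d30:-→d31:-→d32:H4 -> H4
  - 129.0.0.0/8 clear@8
  lookup 81.107.141.81: bits ε walk d0:H1 -> H1
  + 129.217.182.58/32 (H1) depth=32
  + 0.0.0.0/0 (H1) depth=0
  lookup 248.141.114.137: bits 11111000100011010111001010001001 walk d0:H1→d1:-→d2:-→d3:-→d4:-→d5:-→d6:-→d7:-→d8:-→d9:-→d10:-→d11:-→d12:-→d13:-→d14:-→d15:-→d16:H0→d17:-→d18:-→d19:-→d20:-→d21:-→d22:-→d23:-→d24:-→d25:-→d26:-→d27:H4→d28:H2→d29:-→d30:-→d31:-→d32:H4 -> H4
  + 129.0.0.0/8 (H1) depth=8
  lookup 129.217.182.58: bits 10000001110110011011011000111010 walk d0:H1→d1:-→d2:-→d3:-→d4:-→d5:-→d6:-→d7:-→d8:H1→d9:-→d10:-→d11:-→d12:-→d13:-→d14:-→d15:-→d16:-→d17:-→d18:-→d19:-→d20:-→d21:-→d22:-→d23:-→d24:-→d25:-→d26:-→d27:-→d28:-→d29:-→d30:-→d31:-→d32:H1 -> H1
  lookup 123.79.231.170: bits ε walk d0:H1 -> H1
  + 129.217.182.48/28 (H2) depth=28
  + 128.0.0.0/6 (H3) depth=6
  lookup 248.141.114.128: bits 1111100010001101011100101000 walk d0:H1→d1:-→d2:-→d3:-→d4:-→d5:-→d6:-→d7:-→d8:-→d9:-→d10:-→d11:-→d12:-→d13:-→d14:-→d15:-→d16:H0→d17:-→d18:-→d19:-→d20:-→d21:-→d22:-→d23:-→d24:-→d25:-→d26:-→d27:H4→d28:H2 -> H2
  lookup 248.141.114.137: bits 11111000100011010111001010001001 walk d0:H1→d1:-→d2:-→d3:-→d4:-→d5:-→d6:-→d7:-→d8:-→d9:-→d10:-→d11:-→d12:-→d13:-→d14:-→d15:-→d16:H0→d17:-→d18:-→d19:-→d20:-→d21:-→d22:-→d23:-→d24:-→d25:-→d26:-→d27:H4→d28:H2→d29:-→d30:-→d31:-→d32:H4 -> H4
  + 248.128.0.0/12 (H0) depth=12
  - 129.217.182.58/32 clear@32
  lookup 129.217.182.48: bits 1000000111011001101101100011 walk d0:H1→d1:-→d2:-→d3:-→d4:-→d5:-→d6:H3→d7:-→d8:H1→d9:-→d10:-→d11:-→d12:-→d13:-→d14:-→d15:-→d16:-→d17:-→d18:-→d19:-→d20:-→d21:-→d22:-→d23:-→d24:-→d25:-→d26:-→d27:-→d28:H2 -> H2
  lookup 248.141.114.144: bits 111110001000110101110010100 walk d0:H1→d1:-→d2:-→d3:-→d4:-→d5:-→d6:-→d7:-→d8:-→d9:-→d10:-→d11:-→d12:H0→d13:-→d14:-→d15:-→d16:H0→d17:-→d18:-→d19:-→d20:-→d21:-→d22:-→d23:-→d24:-→d25:-→d26:-→d27:H4 -> H4
  + 248.0.0.0/8 (H0) depth=8
  - 248.141.0.0/16 clear@16
  + 129.217.182.58/32 (H4) depth=32

== LOOKUPS ==
["H4","H0","H4","H0","H4","H4","H1","H0","H4","H1","H4","H1","H1","H2","H4","H2","H4"]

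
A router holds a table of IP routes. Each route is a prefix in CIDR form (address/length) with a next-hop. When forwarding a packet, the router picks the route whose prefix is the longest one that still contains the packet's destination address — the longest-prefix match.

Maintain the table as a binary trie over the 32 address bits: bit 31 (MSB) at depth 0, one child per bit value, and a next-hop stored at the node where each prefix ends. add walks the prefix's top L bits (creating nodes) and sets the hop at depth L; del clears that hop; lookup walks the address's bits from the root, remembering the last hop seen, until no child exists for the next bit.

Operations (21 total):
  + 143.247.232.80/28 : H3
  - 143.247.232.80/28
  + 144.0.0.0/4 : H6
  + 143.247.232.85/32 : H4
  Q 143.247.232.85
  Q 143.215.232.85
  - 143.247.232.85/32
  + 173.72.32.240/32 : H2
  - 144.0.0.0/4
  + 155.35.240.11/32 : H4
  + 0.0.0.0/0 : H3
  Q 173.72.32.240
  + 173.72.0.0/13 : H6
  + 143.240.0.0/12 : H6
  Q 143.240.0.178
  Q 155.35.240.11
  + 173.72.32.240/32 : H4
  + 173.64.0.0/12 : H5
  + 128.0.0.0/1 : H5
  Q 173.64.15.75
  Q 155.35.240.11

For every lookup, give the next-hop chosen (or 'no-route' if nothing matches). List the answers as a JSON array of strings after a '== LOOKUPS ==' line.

Process each operation:
  + 143.247.232.80/28 (H3) depth=28
  - 143.247.232.80/28 clear@28
  + 144.0.0.0/4 (H6) depth=4
  + 143.247.232.85/32 (H4) depth=32
  Q 143.247.232.85: descend 10001111111101111110100001010101 ; hops seen [H4] ; pick H4
  Q 143.215.232.85: descend 1000111111 ; hops seen [∅] ; pick no-route
  - 143.247.232.85/32 clear@32
  + 173.72.32.240/32 (H2) depth=32
  - 144.0.0.0/4 clear@4
  + 155.35.240.11/32 (H4) depth=32
  + 0.0.0.0/0 (H3) depth=0
  Q 173.72.32.240: descend 10101101010010000010000011110000 ; hops seen [H3,H2] ; pick H2
  + 173.72.0.0/13 (H6) depth=13
  + 143.240.0.0/12 (H6) depth=12
  Q 143.240.0.178: descend 1000111111110 ; hops seen [H3,H6] ; pick H6
  Q 155.35.240.11: descend 10011011001000111111000000001011 ; hops seen [H3,H4] ; pick H4
  + 173.72.32.240/32 (H4) depth=32
  + 173.64.0.0/12 (H5) depth=12
  + 128.0.0.0/1 (H5) depth=1
  Q 173.64.15.75: descend 101011010100 ; hops seen [H3,H5,H5] ; pick H5
  Q 155.35.240.11: descend 10011011001000111111000000001011 ; hops seen [H3,H5,H4] ; pick H4

== LOOKUPS ==
["H4","no-route","H2","H6","H4","H5","H4"]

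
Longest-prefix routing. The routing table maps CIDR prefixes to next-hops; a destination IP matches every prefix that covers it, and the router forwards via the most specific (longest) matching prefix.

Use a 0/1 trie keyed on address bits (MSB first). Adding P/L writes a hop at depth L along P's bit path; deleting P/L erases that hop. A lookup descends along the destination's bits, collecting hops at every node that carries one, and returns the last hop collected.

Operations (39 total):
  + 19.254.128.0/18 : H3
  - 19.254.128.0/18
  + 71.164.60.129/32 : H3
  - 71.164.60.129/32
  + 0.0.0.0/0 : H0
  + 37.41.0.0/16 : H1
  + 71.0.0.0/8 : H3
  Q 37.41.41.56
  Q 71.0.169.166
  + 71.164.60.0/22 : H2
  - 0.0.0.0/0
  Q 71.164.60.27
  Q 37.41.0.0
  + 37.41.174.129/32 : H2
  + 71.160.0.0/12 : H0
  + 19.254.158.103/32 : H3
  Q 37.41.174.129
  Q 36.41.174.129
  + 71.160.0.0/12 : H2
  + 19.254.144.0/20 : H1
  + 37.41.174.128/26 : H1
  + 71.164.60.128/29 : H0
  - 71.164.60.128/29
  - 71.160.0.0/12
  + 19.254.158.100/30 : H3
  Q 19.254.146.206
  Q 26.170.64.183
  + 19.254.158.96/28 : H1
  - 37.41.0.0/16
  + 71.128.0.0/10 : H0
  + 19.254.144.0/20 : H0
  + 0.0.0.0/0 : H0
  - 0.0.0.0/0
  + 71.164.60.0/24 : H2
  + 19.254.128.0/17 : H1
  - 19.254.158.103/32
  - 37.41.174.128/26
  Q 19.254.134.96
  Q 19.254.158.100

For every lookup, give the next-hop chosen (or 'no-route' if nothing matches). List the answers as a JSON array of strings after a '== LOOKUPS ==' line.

Trace:
  + 19.254.128.0/18 (H3) depth=18
  - 19.254.128.0/18 clear@18
  + 71.164.60.129/32 (H3) depth=32
  - 71.164.60.129/32 clear@32
  + 0.0.0.0/0 (H0) depth=0
  + 37.41.0.0/16 (H1) depth=16
  + 71.0.0.0/8 (H3) depth=8
  lookup 37.41.41.56: bits 0010010100101001 walk d0:H0→d1:-→d2:-→d3:-→d4:-→d5:-→d6:-→d7:-→d8:-→d9:-→d10:-→d11:-→d12:-→d13:-→d14:-→d15:-→d16:H1 -> H1
  lookup 71.0.169.166: bits 01000111 walk d0:H0→d1:-→d2:-→d3:-→d4:-→d5:-→d6:-→d7:-→d8:H3 -> H3
  + 71.164.60.0/22 (H2) depth=22
  - 0.0.0.0/0 clear@0
  lookup 71.164.60.27: bits 010001111010010000111100 walk d0:-→d1:-→d2:-→d3:-→d4:-→d5:-→d6:-→d7:-→d8:H3→d9:-→d10:-→d11:-→d12:-→d13:-→d14:-→d15:-→d16:-→d17:-→d18:-→d19:-→d20:-→d21:-→d22:H2→d23:-→d24:- -> H2
  lookup 37.41.0.0: bits 0010010100101001 walk d0:-→d1:-→d2:-→d3:-→d4:-→d5:-→d6:-→d7:-→d8:-→d9:-→d10:-→d11:-→d12:-→d13:-→d14:-→d15:-→d16:H1 -> H1
  + 37.41.174.129/32 (H2) depth=32
  + 71.160.0.0/12 (H0) depth=12
  + 19.254.158.103/32 (H3) depth=32
  lookup 37.41.174.129: bits 00100101001010011010111010000001 walk d0:-→d1:-→d2:-→d3:-→d4:-→d5:-→d6:-→d7:-→d8:-→d9:-→d10:-→d11:-→d12:-→d13:-→d14:-→d15:-→d16:H1→d17:-→d18:-→d19:-→d20:-→d21:-→d22:-→d23:-→d24:-→d25:-→d26:-→d27:-→d28:-→d29:-→d30:-→d31:-→d32:H2 -> H2
  lookup 36.41.174.129: bits 0010010 walk d0:-→d1:-→d2:-→d3:-→d4:-→d5:-→d6:-→d7:- -> no-route
  + 71.160.0.0/12 (H2) depth=12
  + 19.254.144.0/20 (H1) depth=20
  + 37.41.174.128/26 (H1) depth=26
  + 71.164.60.128/29 (H0) depth=29
  - 71.164.60.128/29 clear@29
  - 71.160.0.0/12 clear@12
  + 19.254.158.100/30 (H3) depth=30
  lookup 19.254.146.206: bits 00010011111111101001 walk d0:-→d1:-→d2:-→d3:-→d4:-→d5:-→d6:-→d7:-→d8:-→d9:-→d10:-→d11:-→d12:-→d13:-→d14:-→d15:-→d16:-→d17:-→d18:-→d19:-→d20:H1 -> H1
  lookup 26.170.64.183: bits 0001 walk d0:-→d1:-→d2:-→d3:-→d4:- -> no-route
  + 19.254.158.96/28 (H1) depth=28
  - 37.41.0.0/16 clear@16
  + 71.128.0.0/10 (H0) depth=10
  + 19.254.144.0/20 (H0) depth=20
  + 0.0.0.0/0 (H0) depth=0
  - 0.0.0.0/0 clear@0
  + 71.164.60.0/24 (H2) depth=24
  + 19.254.128.0/17 (H1) depth=17
  - 19.254.158.103/32 clear@32
  - 37.41.174.128/26 clear@26
  lookup 19.254.134.96: bits 0001001111111110100 walk d0:-→d1:-→d2:-→d3:-→d4:-→d5:-→d6:-→d7:-→d8:-→d9:-→d10:-→d11:-→d12:-→d13:-→d14:-→d15:-→d16:-→d17:H1→d18:-→d19:- -> H1
  lookup 19.254.158.100: bits 000100111111111010011110011001 walk d0:-→d1:-→d2:-→d3:-→d4:-→d5:-→d6:-→d7:-→d8:-→d9:-→d10:-→d11:-→d12:-→d13:-→d14:-→d15:-→d16:-→d17:H1→d18:-→d19:-→d20:H0→d21:-→d22:-→d23:-→d24:-→d25:-→d26:-→d27:-→d28:H1→d29:-→d30:H3 -> H3

== LOOKUPS ==
["H1","H3","H2","H1","H2","no-route","H1","no-route","H1","H3"]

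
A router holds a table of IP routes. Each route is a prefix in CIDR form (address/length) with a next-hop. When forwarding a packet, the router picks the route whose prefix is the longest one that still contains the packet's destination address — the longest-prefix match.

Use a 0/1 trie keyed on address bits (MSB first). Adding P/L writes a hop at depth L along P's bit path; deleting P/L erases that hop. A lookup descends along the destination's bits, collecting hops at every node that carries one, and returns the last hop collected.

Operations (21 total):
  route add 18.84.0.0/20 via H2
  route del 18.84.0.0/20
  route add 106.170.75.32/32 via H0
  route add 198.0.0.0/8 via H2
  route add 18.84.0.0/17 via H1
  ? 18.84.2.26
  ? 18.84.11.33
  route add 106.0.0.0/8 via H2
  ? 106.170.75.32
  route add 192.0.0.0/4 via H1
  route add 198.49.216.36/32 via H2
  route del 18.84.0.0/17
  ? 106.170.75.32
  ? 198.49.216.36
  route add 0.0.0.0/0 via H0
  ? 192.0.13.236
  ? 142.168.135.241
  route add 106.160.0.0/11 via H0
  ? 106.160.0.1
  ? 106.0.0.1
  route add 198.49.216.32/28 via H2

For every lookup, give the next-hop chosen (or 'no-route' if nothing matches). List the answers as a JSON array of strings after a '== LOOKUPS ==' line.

Trace:
  add 18.84.0.0/20 -> H2 at depth 20
  del 18.84.0.0/20 (clear depth 20)
  add 106.170.75.32/32 -> H0 at depth 32
  add 198.0.0.0/8 -> H2 at depth 8
  add 18.84.0.0/17 -> H1 at depth 17
  lookup 18.84.2.26: bits 00010010010101000000 walk d0:-→d1:-→d2:-→d3:-→d4:-→d5:-→d6:-→d7:-→d8:-→d9:-→d10:-→d11:-→d12:-→d13:-→d14:-→d15:-→d16:-→d17:H1→d18:-→d19:-→d20:- -> H1
  lookup 18.84.11.33: bits 00010010010101000000 walk d0:-→d1:-→d2:-→d3:-→d4:-→d5:-→d6:-→d7:-→d8:-→d9:-→d10:-→d11:-→d12:-→d13:-→d14:-→d15:-→d16:-→d17:H1→d18:-→d19:-→d20:- -> H1
  add 106.0.0.0/8 -> H2 at depth 8
  lookup 106.170.75.32: bits 01101010101010100100101100100000 walk d0:-→d1:-→d2:-→d3:-→d4:-→d5:-→d6:-→d7:-→d8:H2→d9:-→d10:-→d11:-→d12:-→d13:-→d14:-→d15:-→d16:-→d17:-→d18:-→d19:-→d20:-→d21:-→d22:-→d23:-→d24:-→d25:-→d26:-→d27:-→d28:-→d29:-→d30:-→d31:-→d32:H0 -> H0
  add 192.0.0.0/4 -> H1 at depth 4
  add 198.49.216.36/32 -> H2 at depth 32
  del 18.84.0.0/17 (clear depth 17)
  lookup 106.170.75.32: bits 01101010101010100100101100100000 walk d0:-→d1:-→d2:-→d3:-→d4:-→d5:-→d6:-→d7:-→d8:H2→d9:-→d10:-→d11:-→d12:-→d13:-→d14:-→d15:-→d16:-→d17:-→d18:-→d19:-→d20:-→d21:-→d22:-→d23:-→d24:-→d25:-→d26:-→d27:-→d28:-→d29:-→d30:-→d31:-→d32:H0 -> H0
  lookup 198.49.216.36: bits 11000110001100011101100000100100 walk d0:-→d1:-→d2:-→d3:-→d4:H1→d5:-→d6:-→d7:-→d8:H2→d9:-→d10:-→d11:-→d12:-→d13:-→d14:-→d15:-→d16:-→d17:-→d18:-→d19:-→d20:-→d21:-→d22:-→d23:-→d24:-→d25:-→d26:-→d27:-→d28:-→d29:-→d30:-→d31:-→d32:H2 -> H2
  add 0.0.0.0/0 -> H0 at depth 0
  lookup 192.0.13.236: bits 11000 walk d0:H0→d1:-→d2:-→d3:-→d4:H1→d5:- -> H1
  lookup 142.168.135.241: bits 1 walk d0:H0→d1:- -> H0
  add 106.160.0.0/11 -> H0 at depth 11
  lookup 106.160.0.1: bits 011010101010 walk d0:H0→d1:-→d2:-→d3:-→d4:-→d5:-→d6:-→d7:-→d8:H2→d9:-→d10:-→d11:H0→d12:- -> H0
  lookup 106.0.0.1: bits 01101010 walk d0:H0→d1:-→d2:-→d3:-→d4:-→d5:-→d6:-→d7:-→d8:H2 -> H2
  add 198.49.216.32/28 -> H2 at depth 28

== LOOKUPS ==
["H1","H1","H0","H0","H2","H1","H0","H0","H2"]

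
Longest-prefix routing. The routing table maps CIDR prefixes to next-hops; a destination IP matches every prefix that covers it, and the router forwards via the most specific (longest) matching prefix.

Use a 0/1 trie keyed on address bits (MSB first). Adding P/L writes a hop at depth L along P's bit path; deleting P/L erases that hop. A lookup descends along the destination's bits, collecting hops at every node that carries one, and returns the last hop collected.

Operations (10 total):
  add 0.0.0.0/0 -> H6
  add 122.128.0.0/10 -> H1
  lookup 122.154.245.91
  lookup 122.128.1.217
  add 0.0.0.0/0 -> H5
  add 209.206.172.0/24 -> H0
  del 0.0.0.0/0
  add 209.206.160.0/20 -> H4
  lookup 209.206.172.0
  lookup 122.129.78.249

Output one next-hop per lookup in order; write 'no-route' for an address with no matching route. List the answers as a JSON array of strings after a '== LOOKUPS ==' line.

Process each operation:
  add 0.0.0.0/0 -> H6 at depth 0
  add 122.128.0.0/10 -> H1 at depth 10
  Q 122.154.245.91: descend 0111101010 ; hops seen [H6,H1] ; pick H1
  Q 122.128.1.217: descend 0111101010 ; hops seen [H6,H1] ; pick H1
  add 0.0.0.0/0 -> H5 at depth 0
  add 209.206.172.0/24 -> H0 at depth 24
  del 0.0.0.0/0 (clear depth 0)
  add 209.206.160.0/20 -> H4 at depth 20
  Q 209.206.172.0: descend 110100011100111010101100 ; hops seen [H4,H0] ; pick H0
  Q 122.129.78.249: descend 0111101010 ; hops seen [H1] ; pick H1

== LOOKUPS ==
["H1","H1","H0","H1"]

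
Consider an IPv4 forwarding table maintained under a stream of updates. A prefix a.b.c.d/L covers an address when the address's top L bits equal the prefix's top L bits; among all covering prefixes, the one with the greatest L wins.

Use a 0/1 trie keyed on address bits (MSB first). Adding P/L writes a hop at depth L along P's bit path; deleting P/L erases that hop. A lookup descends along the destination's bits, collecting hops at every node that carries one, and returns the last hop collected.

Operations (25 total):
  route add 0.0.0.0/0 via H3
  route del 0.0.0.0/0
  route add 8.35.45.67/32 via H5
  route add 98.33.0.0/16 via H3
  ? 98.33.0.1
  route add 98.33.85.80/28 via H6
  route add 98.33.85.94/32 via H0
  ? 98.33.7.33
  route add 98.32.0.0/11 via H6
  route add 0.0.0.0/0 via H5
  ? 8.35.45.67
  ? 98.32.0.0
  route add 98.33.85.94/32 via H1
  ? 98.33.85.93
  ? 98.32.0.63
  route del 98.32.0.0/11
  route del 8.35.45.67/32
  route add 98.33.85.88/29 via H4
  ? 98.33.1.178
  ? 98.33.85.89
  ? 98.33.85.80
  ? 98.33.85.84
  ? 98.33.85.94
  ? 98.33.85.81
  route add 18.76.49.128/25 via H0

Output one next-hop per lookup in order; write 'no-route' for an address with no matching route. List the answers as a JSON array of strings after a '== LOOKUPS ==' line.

Process each operation:
  add 0.0.0.0/0 -> H3 at depth 0
  del 0.0.0.0/0 (clear depth 0)
  add 8.35.45.67/32 -> H5 at depth 32
  add 98.33.0.0/16 -> H3 at depth 16
  ? 98.33.0.1  path d0:-→d1:-→d2:-→d3:-→d4:-→d5:-→d6:-→d7:-→d8:-→d9:-→d10:-→d11:-→d12:-→d13:-→d14:-→d15:-→d16:H3  best=H3
  add 98.33.85.80/28 -> H6 at depth 28
  add 98.33.85.94/32 -> H0 at depth 32
  ? 98.33.7.33  path d0:-→d1:-→d2:-→d3:-→d4:-→d5:-→d6:-→d7:-→d8:-→d9:-→d10:-→d11:-→d12:-→d13:-→d14:-→d15:-→d16:H3→d17:-  best=H3
  add 98.32.0.0/11 -> H6 at depth 11
  add 0.0.0.0/0 -> H5 at depth 0
  ? 8.35.45.67  path d0:H5→d1:-→d2:-→d3:-→d4:-→d5:-→d6:-→d7:-→d8:-→d9:-→d10:-→d11:-→d12:-→d13:-→d14:-→d15:-→d16:-→d17:-→d18:-→d19:-→d20:-→d21:-→d22:-→d23:-→d24:-→d25:-→d26:-→d27:-→d28:-→d29:-→d30:-→d31:-→d32:H5  best=H5
  ? 98.32.0.0  path d0:H5→d1:-→d2:-→d3:-→d4:-→d5:-→d6:-→d7:-→d8:-→d9:-→d10:-→d11:H6→d12:-→d13:-→d14:-→d15:-  best=H6
  add 98.33.85.94/32 -> H1 at depth 32
  ? 98.33.85.93  path d0:H5→d1:-→d2:-→d3:-→d4:-→d5:-→d6:-→d7:-→d8:-→d9:-→d10:-→d11:H6→d12:-→d13:-→d14:-→d15:-→d16:H3→d17:-→d18:-→d19:-→d20:-→d21:-→d22:-→d23:-→d24:-→d25:-→d26:-→d27:-→d28:H6→d29:-→d30:-  best=H6
  ? 98.32.0.63  path d0:H5→d1:-→d2:-→d3:-→d4:-→d5:-→d6:-→d7:-→d8:-→d9:-→d10:-→d11:H6→d12:-→d13:-→d14:-→d15:-  best=H6
  del 98.32.0.0/11 (clear depth 11)
  del 8.35.45.67/32 (clear depth 32)
  add 98.33.85.88/29 -> H4 at depth 29
  ? 98.33.1.178  path d0:H5→d1:-→d2:-→d3:-→d4:-→d5:-→d6:-→d7:-→d8:-→d9:-→d10:-→d11:-→d12:-→d13:-→d14:-→d15:-→d16:H3→d17:-  best=H3
  ? 98.33.85.89  path d0:H5→d1:-→d2:-→d3:-→d4:-→d5:-→d6:-→d7:-→d8:-→d9:-→d10:-→d11:-→d12:-→d13:-→d14:-→d15:-→d16:H3→d17:-→d18:-→d19:-→d20:-→d21:-→d22:-→d23:-→d24:-→d25:-→d26:-→d27:-→d28:H6→d29:H4  best=H4
  ? 98.33.85.80  path d0:H5→d1:-→d2:-→d3:-→d4:-→d5:-→d6:-→d7:-→d8:-→d9:-→d10:-→d11:-→d12:-→d13:-→d14:-→d15:-→d16:H3→d17:-→d18:-→d19:-→d20:-→d21:-→d22:-→d23:-→d24:-→d25:-→d26:-→d27:-→d28:H6  best=H6
  ? 98.33.85.84  path d0:H5→d1:-→d2:-→d3:-→d4:-→d5:-→d6:-→d7:-→d8:-→d9:-→d10:-→d11:-→d12:-→d13:-→d14:-→d15:-→d16:H3→d17:-→d18:-→d19:-→d20:-→d21:-→d22:-→d23:-→d24:-→d25:-→d26:-→d27:-→d28:H6  best=H6
  ? 98.33.85.94  path d0:H5→d1:-→d2:-→d3:-→d4:-→d5:-→d6:-→d7:-→d8:-→d9:-→d10:-→d11:-→d12:-→d13:-→d14:-→d15:-→d16:H3→d17:-→d18:-→d19:-→d20:-→d21:-→d22:-→d23:-→d24:-→d25:-→d26:-→d27:-→d28:H6→d29:H4→d30:-→d31:-→d32:H1  best=H1
  ? 98.33.85.81  path d0:H5→d1:-→d2:-→d3:-→d4:-→d5:-→d6:-→d7:-→d8:-→d9:-→d10:-→d11:-→d12:-→d13:-→d14:-→d15:-→d16:H3→d17:-→d18:-→d19:-→d20:-→d21:-→d22:-→d23:-→d24:-→d25:-→d26:-→d27:-→d28:H6  best=H6
  add 18.76.49.128/25 -> H0 at depth 25

== LOOKUPS ==
["H3","H3","H5","H6","H6","H6","H3","H4","H6","H6","H1","H6"]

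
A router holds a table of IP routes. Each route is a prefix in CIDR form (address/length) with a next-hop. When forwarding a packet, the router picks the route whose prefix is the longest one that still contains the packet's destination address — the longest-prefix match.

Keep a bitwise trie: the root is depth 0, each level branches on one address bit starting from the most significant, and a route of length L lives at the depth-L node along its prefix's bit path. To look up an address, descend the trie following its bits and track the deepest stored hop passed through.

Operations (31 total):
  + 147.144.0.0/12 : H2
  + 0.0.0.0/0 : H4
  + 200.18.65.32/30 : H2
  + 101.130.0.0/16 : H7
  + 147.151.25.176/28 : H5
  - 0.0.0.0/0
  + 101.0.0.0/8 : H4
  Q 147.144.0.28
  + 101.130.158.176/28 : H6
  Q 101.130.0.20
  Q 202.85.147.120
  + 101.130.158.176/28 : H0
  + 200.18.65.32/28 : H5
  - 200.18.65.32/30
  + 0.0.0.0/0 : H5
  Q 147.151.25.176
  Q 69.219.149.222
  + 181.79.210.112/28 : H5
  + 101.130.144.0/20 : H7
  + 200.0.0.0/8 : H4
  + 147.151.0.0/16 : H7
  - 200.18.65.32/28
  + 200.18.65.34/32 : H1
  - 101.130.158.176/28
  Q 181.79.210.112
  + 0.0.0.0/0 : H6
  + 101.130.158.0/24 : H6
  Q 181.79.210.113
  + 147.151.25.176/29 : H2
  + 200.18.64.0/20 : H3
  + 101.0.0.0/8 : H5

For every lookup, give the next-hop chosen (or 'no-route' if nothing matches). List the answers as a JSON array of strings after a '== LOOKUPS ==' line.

Apply in order:
  add 147.144.0.0/12 -> H2 at depth 12
  add 0.0.0.0/0 -> H4 at depth 0
  add 200.18.65.32/30 -> H2 at depth 30
  add 101.130.0.0/16 -> H7 at depth 16
  add 147.151.25.176/28 -> H5 at depth 28
  del 0.0.0.0/0 (clear depth 0)
  add 101.0.0.0/8 -> H4 at depth 8
  ? 147.144.0.28  path d0:-→d1:-→d2:-→d3:-→d4:-→d5:-→d6:-→d7:-→d8:-→d9:-→d10:-→d11:-→d12:H2→d13:-  best=H2
  add 101.130.158.176/28 -> H6 at depth 28
  ? 101.130.0.20  path d0:-→d1:-→d2:-→d3:-→d4:-→d5:-→d6:-→d7:-→d8:H4→d9:-→d10:-→d11:-→d12:-→d13:-→d14:-→d15:-→d16:H7  best=H7
  ? 202.85.147.120  path d0:-→d1:-→d2:-→d3:-→d4:-→d5:-→d6:-  best=no-route
  add 101.130.158.176/28 -> H0 at depth 28
  add 200.18.65.32/28 -> H5 at depth 28
  del 200.18.65.32/30 (clear depth 30)
  add 0.0.0.0/0 -> H5 at depth 0
  ? 147.151.25.176  path d0:H5→d1:-→d2:-→d3:-→d4:-→d5:-→d6:-→d7:-→d8:-→d9:-→d10:-→d11:-→d12:H2→d13:-→d14:-→d15:-→d16:-→d17:-→d18:-→d19:-→d20:-→d21:-→d22:-→d23:-→d24:-→d25:-→d26:-→d27:-→d28:H5  best=H5
  ? 69.219.149.222  path d0:H5→d1:-→d2:-  best=H5
  add 181.79.210.112/28 -> H5 at depth 28
  add 101.130.144.0/20 -> H7 at depth 20
  add 200.0.0.0/8 -> H4 at depth 8
  add 147.151.0.0/16 -> H7 at depth 16
  del 200.18.65.32/28 (clear depth 28)
  add 200.18.65.34/32 -> H1 at depth 32
  del 101.130.158.176/28 (clear depth 28)
  ? 181.79.210.112  path d0:H5→d1:-→d2:-→d3:-→d4:-→d5:-→d6:-→d7:-→d8:-→d9:-→d10:-→d11:-→d12:-→d13:-→d14:-→d15:-→d16:-→d17:-→d18:-→d19:-→d20:-→d21:-→d22:-→d23:-→d24:-→d25:-→d26:-→d27:-→d28:H5  best=H5
  add 0.0.0.0/0 -> H6 at depth 0
  add 101.130.158.0/24 -> H6 at depth 24
  ? 181.79.210.113  path d0:H6→d1:-→d2:-→d3:-→d4:-→d5:-→d6:-→d7:-→d8:-→d9:-→d10:-→d11:-→d12:-→d13:-→d14:-→d15:-→d16:-→d17:-→d18:-→d19:-→d20:-→d21:-→d22:-→d23:-→d24:-→d25:-→d26:-→d27:-→d28:H5  best=H5
  add 147.151.25.176/29 -> H2 at depth 29
  add 200.18.64.0/20 -> H3 at depth 20
  add 101.0.0.0/8 -> H5 at depth 8

== LOOKUPS ==
["H2","H7","no-route","H5","H5","H5","H5"]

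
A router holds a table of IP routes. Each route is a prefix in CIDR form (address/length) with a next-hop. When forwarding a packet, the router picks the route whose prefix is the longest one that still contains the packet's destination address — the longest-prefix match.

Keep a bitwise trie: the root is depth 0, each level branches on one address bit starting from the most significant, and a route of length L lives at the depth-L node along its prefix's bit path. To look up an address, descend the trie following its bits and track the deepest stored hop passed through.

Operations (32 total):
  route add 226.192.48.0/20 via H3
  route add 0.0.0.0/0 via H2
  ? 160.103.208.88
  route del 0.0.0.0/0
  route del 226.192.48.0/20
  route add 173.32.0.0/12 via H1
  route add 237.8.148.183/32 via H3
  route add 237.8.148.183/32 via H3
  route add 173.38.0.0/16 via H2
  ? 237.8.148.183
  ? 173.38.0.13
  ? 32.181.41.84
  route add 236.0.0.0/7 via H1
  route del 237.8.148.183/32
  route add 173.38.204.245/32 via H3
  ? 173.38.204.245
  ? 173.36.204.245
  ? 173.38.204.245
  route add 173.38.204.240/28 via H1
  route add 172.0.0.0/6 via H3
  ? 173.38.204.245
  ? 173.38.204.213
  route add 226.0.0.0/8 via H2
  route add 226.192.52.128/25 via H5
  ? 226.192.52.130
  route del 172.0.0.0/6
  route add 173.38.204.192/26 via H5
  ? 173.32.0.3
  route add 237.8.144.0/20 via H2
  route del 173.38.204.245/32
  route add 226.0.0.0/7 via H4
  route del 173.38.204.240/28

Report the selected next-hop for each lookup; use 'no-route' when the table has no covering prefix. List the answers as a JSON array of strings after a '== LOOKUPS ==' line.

Process each operation:
  + 226.192.48.0/20 (H3) depth=20
  + 0.0.0.0/0 (H2) depth=0
  lookup 160.103.208.88: bits 1 walk d0:H2→d1:- -> H2
  - 0.0.0.0/0 clear@0
  - 226.192.48.0/20 clear@20
  + 173.32.0.0/12 (H1) depth=12
  + 237.8.148.183/32 (H3) depth=32
  + 237.8.148.183/32 (H3) depth=32
  + 173.38.0.0/16 (H2) depth=16
  lookup 237.8.148.183: bits 11101101000010001001010010110111 walk d0:-→d1:-→d2:-→d3:-→d4:-→d5:-→d6:-→d7:-→d8:-→d9:-→d10:-→d11:-→d12:-→d13:-→d14:-→d15:-→d16:-→d17:-→d18:-→d19:-→d20:-→d21:-→d22:-→d23:-→d24:-→d25:-→d26:-→d27:-→d28:-→d29:-→d30:-→d31:-→d32:H3 -> H3
  lookup 173.38.0.13: bits 1010110100100110 walk d0:-→d1:-→d2:-→d3:-→d4:-→d5:-→d6:-→d7:-→d8:-→d9:-→d10:-→d11:-→d12:H1→d13:-→d14:-→d15:-→d16:H2 -> H2
  lookup 32.181.41.84: bits ε walk d0:- -> no-route
  + 236.0.0.0/7 (H1) depth=7
  - 237.8.148.183/32 clear@32
  + 173.38.204.245/32 (H3) depth=32
  lookup 173.38.204.245: bits 10101101001001101100110011110101 walk d0:-→d1:-→d2:-→d3:-→d4:-→d5:-→d6:-→d7:-→d8:-→d9:-→d10:-→d11:-→d12:H1→d13:-→d14:-→d15:-→d16:H2→d17:-→d18:-→d19:-→d20:-→d21:-→d22:-→d23:-→d24:-→d25:-→d26:-→d27:-→d28:-→d29:-→d30:-→d31:-→d32:H3 -> H3
  lookup 173.36.204.245: bits 10101101001001 walk d0:-→d1:-→d2:-→d3:-→d4:-→d5:-→d6:-→d7:-→d8:-→d9:-→d10:-→d11:-→d12:H1→d13:-→d14:- -> H1
  lookup 173.38.204.245: bits 10101101001001101100110011110101 walk d0:-→d1:-→d2:-→d3:-→d4:-→d5:-→d6:-→d7:-→d8:-→d9:-→d10:-→d11:-→d12:H1→d13:-→d14:-→d15:-→d16:H2→d17:-→d18:-→d19:-→d20:-→d21:-→d22:-→d23:-→d24:-→d25:-→d26:-→d27:-→d28:-→d29:-→d30:-→d31:-→d32:H3 -> H3
  + 173.38.204.240/28 (H1) depth=28
  + 172.0.0.0/6 (H3) depth=6
  lookup 173.38.204.245: bits 10101101001001101100110011110101 walk d0:-→d1:-→d2:-→d3:-→d4:-→d5:-→d6:H3→d7:-→d8:-→d9:-→d10:-→d11:-→d12:H1→d13:-→d14:-→d15:-→d16:H2→d17:-→d18:-→d19:-→d20:-→d21:-→d22:-→d23:-→d24:-→d25:-→d26:-→d27:-→d28:H1→d29:-→d30:-→d31:-→d32:H3 -> H3
  lookup 173.38.204.213: bits 10101101001001101100110011 walk d0:-→d1:-→d2:-→d3:-→d4:-→d5:-→d6:H3→d7:-→d8:-→d9:-→d10:-→d11:-→d12:H1→d13:-→d14:-→d15:-→d16:H2→d17:-→d18:-→d19:-→d20:-→d21:-→d22:-→d23:-→d24:-→d25:-→d26:- -> H2
  + 226.0.0.0/8 (H2) depth=8
  + 226.192.52.128/25 (H5) depth=25
  lookup 226.192.52.130: bits 1110001011000000001101001 walk d0:-→d1:-→d2:-→d3:-→d4:-→d5:-→d6:-→d7:-→d8:H2→d9:-→d10:-→d11:-→d12:-→d13:-→d14:-→d15:-→d16:-→d17:-→d18:-→d19:-→d20:-→d21:-→d22:-→d23:-→d24:-→d25:H5 -> H5
  - 172.0.0.0/6 clear@6
  + 173.38.204.192/26 (H5) depth=26
  lookup 173.32.0.3: bits 1010110100100 walk d0:-→d1:-→d2:-→d3:-→d4:-→d5:-→d6:-→d7:-→d8:-→d9:-→d10:-→d11:-→d12:H1→d13:- -> H1
  + 237.8.144.0/20 (H2) depth=20
  - 173.38.204.245/32 clear@32
  + 226.0.0.0/7 (H4) depth=7
  - 173.38.204.240/28 clear@28

== LOOKUPS ==
["H2","H3","H2","no-route","H3","H1","H3","H3","H2","H5","H1"]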